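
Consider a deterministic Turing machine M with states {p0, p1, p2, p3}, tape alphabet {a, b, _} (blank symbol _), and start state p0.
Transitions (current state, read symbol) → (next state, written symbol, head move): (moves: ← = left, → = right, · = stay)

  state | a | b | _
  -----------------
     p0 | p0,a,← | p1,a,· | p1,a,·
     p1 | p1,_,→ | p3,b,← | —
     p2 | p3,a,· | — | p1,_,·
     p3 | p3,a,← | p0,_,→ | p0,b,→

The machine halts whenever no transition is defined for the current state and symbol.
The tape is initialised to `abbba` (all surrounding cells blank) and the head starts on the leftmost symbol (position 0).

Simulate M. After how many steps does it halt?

17

state=p0 head=0 tape=_[a]bbba_   (p0,a)→(p0,a,←)
state=p0 head=-1 tape=[_]abbba_   (p0,_)→(p1,a,·)
state=p1 head=-1 tape=[a]abbba_   (p1,a)→(p1,_,→)
state=p1 head=0 tape=_[a]bbba_   (p1,a)→(p1,_,→)
state=p1 head=1 tape=__[b]bba_   (p1,b)→(p3,b,←)
state=p3 head=0 tape=_[_]bbba_   (p3,_)→(p0,b,→)
state=p0 head=1 tape=_b[b]bba_   (p0,b)→(p1,a,·)
state=p1 head=1 tape=_b[a]bba_   (p1,a)→(p1,_,→)
state=p1 head=2 tape=_b_[b]ba_   (p1,b)→(p3,b,←)
state=p3 head=1 tape=_b[_]bba_   (p3,_)→(p0,b,→)
state=p0 head=2 tape=_bb[b]ba_   (p0,b)→(p1,a,·)
state=p1 head=2 tape=_bb[a]ba_   (p1,a)→(p1,_,→)
state=p1 head=3 tape=_bb_[b]a_   (p1,b)→(p3,b,←)
state=p3 head=2 tape=_bb[_]ba_   (p3,_)→(p0,b,→)
state=p0 head=3 tape=_bbb[b]a_   (p0,b)→(p1,a,·)
state=p1 head=3 tape=_bbb[a]a_   (p1,a)→(p1,_,→)
state=p1 head=4 tape=_bbb_[a]_   (p1,a)→(p1,_,→)
state=p1 head=5 tape=_bbb__[_]
M halts after 17 transitions.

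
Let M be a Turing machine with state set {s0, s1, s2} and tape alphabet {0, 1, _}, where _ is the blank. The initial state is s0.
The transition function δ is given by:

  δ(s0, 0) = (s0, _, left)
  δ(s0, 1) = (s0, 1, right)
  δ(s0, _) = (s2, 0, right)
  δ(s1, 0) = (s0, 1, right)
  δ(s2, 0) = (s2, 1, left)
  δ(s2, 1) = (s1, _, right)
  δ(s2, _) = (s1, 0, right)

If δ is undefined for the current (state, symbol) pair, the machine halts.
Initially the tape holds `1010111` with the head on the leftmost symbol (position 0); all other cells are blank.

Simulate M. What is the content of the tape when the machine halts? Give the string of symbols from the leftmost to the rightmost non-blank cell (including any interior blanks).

s0 | [1]010111___   read 1 → write 1, move right, go to s0
s0 | 1[0]10111___   read 0 → write _, move left, go to s0
s0 | [1]_10111___   read 1 → write 1, move right, go to s0
s0 | 1[_]10111___   read _ → write 0, move right, go to s2
s2 | 10[1]0111___   read 1 → write _, move right, go to s1
s1 | 10_[0]111___   read 0 → write 1, move right, go to s0
s0 | 10_1[1]11___   read 1 → write 1, move right, go to s0
s0 | 10_11[1]1___   read 1 → write 1, move right, go to s0
s0 | 10_111[1]___   read 1 → write 1, move right, go to s0
s0 | 10_1111[_]__   read _ → write 0, move right, go to s2
s2 | 10_11110[_]_   read _ → write 0, move right, go to s1
s1 | 10_111100[_]
The non-blank tape span at halt is 10_111100.

10_111100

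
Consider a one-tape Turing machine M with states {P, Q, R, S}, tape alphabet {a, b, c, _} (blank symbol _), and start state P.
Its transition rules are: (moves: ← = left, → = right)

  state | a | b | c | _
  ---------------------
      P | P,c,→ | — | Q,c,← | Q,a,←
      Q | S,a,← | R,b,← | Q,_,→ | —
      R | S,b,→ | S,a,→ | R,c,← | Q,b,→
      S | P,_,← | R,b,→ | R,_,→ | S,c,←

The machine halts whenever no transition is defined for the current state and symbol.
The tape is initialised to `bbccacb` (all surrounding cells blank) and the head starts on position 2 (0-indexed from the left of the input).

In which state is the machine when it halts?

state=P head=2 tape=bb[c]cacb__   (P,c)→(Q,c,←)
state=Q head=1 tape=b[b]ccacb__   (Q,b)→(R,b,←)
state=R head=0 tape=[b]bccacb__   (R,b)→(S,a,→)
state=S head=1 tape=a[b]ccacb__   (S,b)→(R,b,→)
state=R head=2 tape=ab[c]cacb__   (R,c)→(R,c,←)
state=R head=1 tape=a[b]ccacb__   (R,b)→(S,a,→)
state=S head=2 tape=aa[c]cacb__   (S,c)→(R,_,→)
state=R head=3 tape=aa_[c]acb__   (R,c)→(R,c,←)
state=R head=2 tape=aa[_]cacb__   (R,_)→(Q,b,→)
state=Q head=3 tape=aab[c]acb__   (Q,c)→(Q,_,→)
state=Q head=4 tape=aab_[a]cb__   (Q,a)→(S,a,←)
state=S head=3 tape=aab[_]acb__   (S,_)→(S,c,←)
state=S head=2 tape=aa[b]cacb__   (S,b)→(R,b,→)
state=R head=3 tape=aab[c]acb__   (R,c)→(R,c,←)
state=R head=2 tape=aa[b]cacb__   (R,b)→(S,a,→)
state=S head=3 tape=aaa[c]acb__   (S,c)→(R,_,→)
state=R head=4 tape=aaa_[a]cb__   (R,a)→(S,b,→)
state=S head=5 tape=aaa_b[c]b__   (S,c)→(R,_,→)
state=R head=6 tape=aaa_b_[b]__   (R,b)→(S,a,→)
state=S head=7 tape=aaa_b_a[_]_   (S,_)→(S,c,←)
state=S head=6 tape=aaa_b_[a]c_   (S,a)→(P,_,←)
state=P head=5 tape=aaa_b[_]_c_   (P,_)→(Q,a,←)
state=Q head=4 tape=aaa_[b]a_c_   (Q,b)→(R,b,←)
state=R head=3 tape=aaa[_]ba_c_   (R,_)→(Q,b,→)
state=Q head=4 tape=aaab[b]a_c_   (Q,b)→(R,b,←)
state=R head=3 tape=aaa[b]ba_c_   (R,b)→(S,a,→)
state=S head=4 tape=aaaa[b]a_c_   (S,b)→(R,b,→)
state=R head=5 tape=aaaab[a]_c_   (R,a)→(S,b,→)
state=S head=6 tape=aaaabb[_]c_   (S,_)→(S,c,←)
state=S head=5 tape=aaaab[b]cc_   (S,b)→(R,b,→)
state=R head=6 tape=aaaabb[c]c_   (R,c)→(R,c,←)
state=R head=5 tape=aaaab[b]cc_   (R,b)→(S,a,→)
state=S head=6 tape=aaaaba[c]c_   (S,c)→(R,_,→)
state=R head=7 tape=aaaaba_[c]_   (R,c)→(R,c,←)
state=R head=6 tape=aaaaba[_]c_   (R,_)→(Q,b,→)
state=Q head=7 tape=aaaabab[c]_   (Q,c)→(Q,_,→)
state=Q head=8 tape=aaaabab_[_]
No transition is defined for (Q, _); M halts in state Q.

Q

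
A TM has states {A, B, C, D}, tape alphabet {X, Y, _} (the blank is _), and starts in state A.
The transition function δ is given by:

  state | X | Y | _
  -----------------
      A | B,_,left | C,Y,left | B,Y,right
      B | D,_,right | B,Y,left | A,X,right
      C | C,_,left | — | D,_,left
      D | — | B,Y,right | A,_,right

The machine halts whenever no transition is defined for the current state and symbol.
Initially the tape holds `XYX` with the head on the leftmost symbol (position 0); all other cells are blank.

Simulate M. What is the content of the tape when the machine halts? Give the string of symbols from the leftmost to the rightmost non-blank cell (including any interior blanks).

state=A head=0 tape=___[X]YX   (A,X)→(B,_,left)
state=B head=-1 tape=__[_]_YX   (B,_)→(A,X,right)
state=A head=0 tape=__X[_]YX   (A,_)→(B,Y,right)
state=B head=1 tape=__XY[Y]X   (B,Y)→(B,Y,left)
state=B head=0 tape=__X[Y]YX   (B,Y)→(B,Y,left)
state=B head=-1 tape=__[X]YYX   (B,X)→(D,_,right)
state=D head=0 tape=___[Y]YX   (D,Y)→(B,Y,right)
state=B head=1 tape=___Y[Y]X   (B,Y)→(B,Y,left)
state=B head=0 tape=___[Y]YX   (B,Y)→(B,Y,left)
state=B head=-1 tape=__[_]YYX   (B,_)→(A,X,right)
state=A head=0 tape=__X[Y]YX   (A,Y)→(C,Y,left)
state=C head=-1 tape=__[X]YYX   (C,X)→(C,_,left)
state=C head=-2 tape=_[_]_YYX   (C,_)→(D,_,left)
state=D head=-3 tape=[_]__YYX   (D,_)→(A,_,right)
state=A head=-2 tape=_[_]_YYX   (A,_)→(B,Y,right)
state=B head=-1 tape=_Y[_]YYX   (B,_)→(A,X,right)
state=A head=0 tape=_YX[Y]YX   (A,Y)→(C,Y,left)
state=C head=-1 tape=_Y[X]YYX   (C,X)→(C,_,left)
state=C head=-2 tape=_[Y]_YYX
The non-blank tape span at halt is Y_YYX.

Y_YYX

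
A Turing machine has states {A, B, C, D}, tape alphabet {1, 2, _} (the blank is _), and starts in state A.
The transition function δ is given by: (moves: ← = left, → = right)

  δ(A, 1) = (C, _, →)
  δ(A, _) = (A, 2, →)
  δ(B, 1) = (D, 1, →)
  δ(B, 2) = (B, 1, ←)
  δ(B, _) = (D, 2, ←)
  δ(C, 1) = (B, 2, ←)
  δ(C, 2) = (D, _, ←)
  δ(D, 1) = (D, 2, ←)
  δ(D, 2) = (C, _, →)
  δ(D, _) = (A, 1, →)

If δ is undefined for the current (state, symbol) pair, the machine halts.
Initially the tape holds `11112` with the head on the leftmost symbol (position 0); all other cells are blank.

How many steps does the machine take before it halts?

4

A | _[1]1112   read 1 → write _, move →, go to C
C | __[1]112   read 1 → write 2, move ←, go to B
B | _[_]2112   read _ → write 2, move ←, go to D
D | [_]22112   read _ → write 1, move →, go to A
A | 1[2]2112
M halts after 4 transitions.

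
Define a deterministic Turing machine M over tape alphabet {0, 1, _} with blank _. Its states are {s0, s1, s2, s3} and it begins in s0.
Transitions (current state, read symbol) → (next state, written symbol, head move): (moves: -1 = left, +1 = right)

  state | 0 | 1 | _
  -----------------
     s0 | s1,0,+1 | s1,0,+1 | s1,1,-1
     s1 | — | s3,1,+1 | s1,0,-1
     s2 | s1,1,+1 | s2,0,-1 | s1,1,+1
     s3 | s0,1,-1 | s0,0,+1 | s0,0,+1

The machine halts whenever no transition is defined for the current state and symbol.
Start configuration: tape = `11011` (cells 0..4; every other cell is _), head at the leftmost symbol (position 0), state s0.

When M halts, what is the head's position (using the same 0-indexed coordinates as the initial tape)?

4

s0 | [1]1011_   read 1 → write 0, move +1, go to s1
s1 | 0[1]011_   read 1 → write 1, move +1, go to s3
s3 | 01[0]11_   read 0 → write 1, move -1, go to s0
s0 | 0[1]111_   read 1 → write 0, move +1, go to s1
s1 | 00[1]11_   read 1 → write 1, move +1, go to s3
s3 | 001[1]1_   read 1 → write 0, move +1, go to s0
s0 | 0010[1]_   read 1 → write 0, move +1, go to s1
s1 | 00100[_]   read _ → write 0, move -1, go to s1
s1 | 0010[0]0
At halt the head is at cell 4.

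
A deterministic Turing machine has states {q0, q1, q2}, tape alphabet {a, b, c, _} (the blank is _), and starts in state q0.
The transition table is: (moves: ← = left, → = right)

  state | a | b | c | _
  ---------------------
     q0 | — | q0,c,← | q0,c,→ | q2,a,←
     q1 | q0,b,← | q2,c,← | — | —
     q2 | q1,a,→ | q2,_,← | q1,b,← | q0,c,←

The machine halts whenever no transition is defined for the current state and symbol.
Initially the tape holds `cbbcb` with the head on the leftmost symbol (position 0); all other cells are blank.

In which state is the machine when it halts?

q1

state=q0 head=0 tape=[c]bbcb_   (q0,c)→(q0,c,→)
state=q0 head=1 tape=c[b]bcb_   (q0,b)→(q0,c,←)
state=q0 head=0 tape=[c]cbcb_   (q0,c)→(q0,c,→)
state=q0 head=1 tape=c[c]bcb_   (q0,c)→(q0,c,→)
state=q0 head=2 tape=cc[b]cb_   (q0,b)→(q0,c,←)
state=q0 head=1 tape=c[c]ccb_   (q0,c)→(q0,c,→)
state=q0 head=2 tape=cc[c]cb_   (q0,c)→(q0,c,→)
state=q0 head=3 tape=ccc[c]b_   (q0,c)→(q0,c,→)
state=q0 head=4 tape=cccc[b]_   (q0,b)→(q0,c,←)
state=q0 head=3 tape=ccc[c]c_   (q0,c)→(q0,c,→)
state=q0 head=4 tape=cccc[c]_   (q0,c)→(q0,c,→)
state=q0 head=5 tape=ccccc[_]   (q0,_)→(q2,a,←)
state=q2 head=4 tape=cccc[c]a   (q2,c)→(q1,b,←)
state=q1 head=3 tape=ccc[c]ba
No transition is defined for (q1, c); M halts in state q1.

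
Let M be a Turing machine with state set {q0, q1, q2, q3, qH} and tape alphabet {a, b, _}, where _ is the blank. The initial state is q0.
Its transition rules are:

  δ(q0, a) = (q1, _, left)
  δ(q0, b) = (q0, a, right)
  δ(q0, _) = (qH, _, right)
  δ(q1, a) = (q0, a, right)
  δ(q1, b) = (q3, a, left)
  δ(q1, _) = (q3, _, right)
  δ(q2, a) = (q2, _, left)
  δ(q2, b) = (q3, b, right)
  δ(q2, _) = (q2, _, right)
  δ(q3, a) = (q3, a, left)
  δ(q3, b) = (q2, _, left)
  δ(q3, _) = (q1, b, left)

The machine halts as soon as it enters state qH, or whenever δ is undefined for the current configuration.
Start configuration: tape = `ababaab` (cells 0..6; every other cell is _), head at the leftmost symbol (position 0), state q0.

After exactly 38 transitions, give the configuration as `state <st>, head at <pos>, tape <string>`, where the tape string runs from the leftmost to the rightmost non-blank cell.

state=q0 head=0 tape=_[a]babaab__   (q0,a)→(q1,_,left)
state=q1 head=-1 tape=[_]_babaab__   (q1,_)→(q3,_,right)
state=q3 head=0 tape=_[_]babaab__   (q3,_)→(q1,b,left)
state=q1 head=-1 tape=[_]bbabaab__   (q1,_)→(q3,_,right)
state=q3 head=0 tape=_[b]babaab__   (q3,b)→(q2,_,left)
state=q2 head=-1 tape=[_]_babaab__   (q2,_)→(q2,_,right)
state=q2 head=0 tape=_[_]babaab__   (q2,_)→(q2,_,right)
state=q2 head=1 tape=__[b]abaab__   (q2,b)→(q3,b,right)
state=q3 head=2 tape=__b[a]baab__   (q3,a)→(q3,a,left)
state=q3 head=1 tape=__[b]abaab__   (q3,b)→(q2,_,left)
state=q2 head=0 tape=_[_]_abaab__   (q2,_)→(q2,_,right)
state=q2 head=1 tape=__[_]abaab__   (q2,_)→(q2,_,right)
state=q2 head=2 tape=___[a]baab__   (q2,a)→(q2,_,left)
state=q2 head=1 tape=__[_]_baab__   (q2,_)→(q2,_,right)
state=q2 head=2 tape=___[_]baab__   (q2,_)→(q2,_,right)
state=q2 head=3 tape=____[b]aab__   (q2,b)→(q3,b,right)
state=q3 head=4 tape=____b[a]ab__   (q3,a)→(q3,a,left)
state=q3 head=3 tape=____[b]aab__   (q3,b)→(q2,_,left)
state=q2 head=2 tape=___[_]_aab__   (q2,_)→(q2,_,right)
state=q2 head=3 tape=____[_]aab__   (q2,_)→(q2,_,right)
state=q2 head=4 tape=_____[a]ab__   (q2,a)→(q2,_,left)
state=q2 head=3 tape=____[_]_ab__   (q2,_)→(q2,_,right)
state=q2 head=4 tape=_____[_]ab__   (q2,_)→(q2,_,right)
state=q2 head=5 tape=______[a]b__   (q2,a)→(q2,_,left)
state=q2 head=4 tape=_____[_]_b__   (q2,_)→(q2,_,right)
state=q2 head=5 tape=______[_]b__   (q2,_)→(q2,_,right)
state=q2 head=6 tape=_______[b]__   (q2,b)→(q3,b,right)
state=q3 head=7 tape=_______b[_]_   (q3,_)→(q1,b,left)
state=q1 head=6 tape=_______[b]b_   (q1,b)→(q3,a,left)
state=q3 head=5 tape=______[_]ab_   (q3,_)→(q1,b,left)
state=q1 head=4 tape=_____[_]bab_   (q1,_)→(q3,_,right)
state=q3 head=5 tape=______[b]ab_   (q3,b)→(q2,_,left)
state=q2 head=4 tape=_____[_]_ab_   (q2,_)→(q2,_,right)
state=q2 head=5 tape=______[_]ab_   (q2,_)→(q2,_,right)
state=q2 head=6 tape=_______[a]b_   (q2,a)→(q2,_,left)
state=q2 head=5 tape=______[_]_b_   (q2,_)→(q2,_,right)
state=q2 head=6 tape=_______[_]b_   (q2,_)→(q2,_,right)
state=q2 head=7 tape=________[b]_   (q2,b)→(q3,b,right)
state=q3 head=8 tape=________b[_]
After 38 steps: state q3, head at 8, tape b.

state q3, head at 8, tape b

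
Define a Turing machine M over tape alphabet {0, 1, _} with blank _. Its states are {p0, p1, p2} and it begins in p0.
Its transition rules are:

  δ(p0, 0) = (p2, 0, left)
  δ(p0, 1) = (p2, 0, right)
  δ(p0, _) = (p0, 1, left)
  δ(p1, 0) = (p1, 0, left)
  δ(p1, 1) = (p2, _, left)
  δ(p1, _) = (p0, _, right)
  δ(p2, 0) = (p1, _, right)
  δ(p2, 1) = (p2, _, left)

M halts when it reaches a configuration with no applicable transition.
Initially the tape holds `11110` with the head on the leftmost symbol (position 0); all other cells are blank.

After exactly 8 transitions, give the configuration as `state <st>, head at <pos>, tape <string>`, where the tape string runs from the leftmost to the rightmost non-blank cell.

state=p0 head=0 tape=[1]1110   (p0,1)→(p2,0,right)
state=p2 head=1 tape=0[1]110   (p2,1)→(p2,_,left)
state=p2 head=0 tape=[0]_110   (p2,0)→(p1,_,right)
state=p1 head=1 tape=_[_]110   (p1,_)→(p0,_,right)
state=p0 head=2 tape=__[1]10   (p0,1)→(p2,0,right)
state=p2 head=3 tape=__0[1]0   (p2,1)→(p2,_,left)
state=p2 head=2 tape=__[0]_0   (p2,0)→(p1,_,right)
state=p1 head=3 tape=___[_]0   (p1,_)→(p0,_,right)
state=p0 head=4 tape=____[0]
After 8 steps: state p0, head at 4, tape 0.

state p0, head at 4, tape 0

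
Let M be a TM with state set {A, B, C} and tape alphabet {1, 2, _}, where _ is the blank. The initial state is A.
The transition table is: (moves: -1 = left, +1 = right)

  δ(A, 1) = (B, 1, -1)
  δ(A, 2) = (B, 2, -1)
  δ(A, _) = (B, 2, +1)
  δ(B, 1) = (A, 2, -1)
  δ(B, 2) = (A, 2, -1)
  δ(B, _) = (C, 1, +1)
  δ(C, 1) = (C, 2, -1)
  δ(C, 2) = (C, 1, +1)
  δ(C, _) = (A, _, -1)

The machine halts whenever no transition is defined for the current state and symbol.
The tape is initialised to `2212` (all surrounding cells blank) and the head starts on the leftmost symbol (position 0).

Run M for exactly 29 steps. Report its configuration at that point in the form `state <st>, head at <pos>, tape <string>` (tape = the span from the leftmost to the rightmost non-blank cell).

state C, head at -3, tape 11222121

state=A head=0 tape=____[2]212_   (A,2)→(B,2,-1)
state=B head=-1 tape=___[_]2212_   (B,_)→(C,1,+1)
state=C head=0 tape=___1[2]212_   (C,2)→(C,1,+1)
state=C head=1 tape=___11[2]12_   (C,2)→(C,1,+1)
state=C head=2 tape=___111[1]2_   (C,1)→(C,2,-1)
state=C head=1 tape=___11[1]22_   (C,1)→(C,2,-1)
state=C head=0 tape=___1[1]222_   (C,1)→(C,2,-1)
state=C head=-1 tape=___[1]2222_   (C,1)→(C,2,-1)
state=C head=-2 tape=__[_]22222_   (C,_)→(A,_,-1)
state=A head=-3 tape=_[_]_22222_   (A,_)→(B,2,+1)
state=B head=-2 tape=_2[_]22222_   (B,_)→(C,1,+1)
state=C head=-1 tape=_21[2]2222_   (C,2)→(C,1,+1)
state=C head=0 tape=_211[2]222_   (C,2)→(C,1,+1)
state=C head=1 tape=_2111[2]22_   (C,2)→(C,1,+1)
state=C head=2 tape=_21111[2]2_   (C,2)→(C,1,+1)
state=C head=3 tape=_211111[2]_   (C,2)→(C,1,+1)
state=C head=4 tape=_2111111[_]   (C,_)→(A,_,-1)
state=A head=3 tape=_211111[1]_   (A,1)→(B,1,-1)
state=B head=2 tape=_21111[1]1_   (B,1)→(A,2,-1)
state=A head=1 tape=_2111[1]21_   (A,1)→(B,1,-1)
state=B head=0 tape=_211[1]121_   (B,1)→(A,2,-1)
state=A head=-1 tape=_21[1]2121_   (A,1)→(B,1,-1)
state=B head=-2 tape=_2[1]12121_   (B,1)→(A,2,-1)
state=A head=-3 tape=_[2]212121_   (A,2)→(B,2,-1)
state=B head=-4 tape=[_]2212121_   (B,_)→(C,1,+1)
state=C head=-3 tape=1[2]212121_   (C,2)→(C,1,+1)
state=C head=-2 tape=11[2]12121_   (C,2)→(C,1,+1)
state=C head=-1 tape=111[1]2121_   (C,1)→(C,2,-1)
state=C head=-2 tape=11[1]22121_   (C,1)→(C,2,-1)
state=C head=-3 tape=1[1]222121_
After 29 steps: state C, head at -3, tape 11222121.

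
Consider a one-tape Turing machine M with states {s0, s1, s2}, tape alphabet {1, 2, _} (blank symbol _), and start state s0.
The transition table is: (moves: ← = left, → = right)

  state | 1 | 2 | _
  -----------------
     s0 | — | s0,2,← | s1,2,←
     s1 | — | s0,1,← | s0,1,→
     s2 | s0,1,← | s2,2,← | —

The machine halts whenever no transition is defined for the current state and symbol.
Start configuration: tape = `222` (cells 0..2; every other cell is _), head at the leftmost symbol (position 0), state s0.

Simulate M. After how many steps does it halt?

state=s0 head=0 tape=__[2]22   (s0,2)→(s0,2,←)
state=s0 head=-1 tape=_[_]222   (s0,_)→(s1,2,←)
state=s1 head=-2 tape=[_]2222   (s1,_)→(s0,1,→)
state=s0 head=-1 tape=1[2]222   (s0,2)→(s0,2,←)
state=s0 head=-2 tape=[1]2222
M halts after 4 transitions.

4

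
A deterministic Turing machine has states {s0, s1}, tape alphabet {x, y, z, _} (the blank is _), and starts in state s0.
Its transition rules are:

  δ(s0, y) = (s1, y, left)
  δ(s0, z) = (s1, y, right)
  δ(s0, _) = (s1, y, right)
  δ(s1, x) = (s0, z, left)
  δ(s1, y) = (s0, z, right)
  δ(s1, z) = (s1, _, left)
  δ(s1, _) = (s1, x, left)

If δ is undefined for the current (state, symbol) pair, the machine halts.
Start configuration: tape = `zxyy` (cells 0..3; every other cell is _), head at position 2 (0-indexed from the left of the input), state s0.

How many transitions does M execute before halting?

state=s0 head=2 tape=zx[y]y__   (s0,y)→(s1,y,left)
state=s1 head=1 tape=z[x]yy__   (s1,x)→(s0,z,left)
state=s0 head=0 tape=[z]zyy__   (s0,z)→(s1,y,right)
state=s1 head=1 tape=y[z]yy__   (s1,z)→(s1,_,left)
state=s1 head=0 tape=[y]_yy__   (s1,y)→(s0,z,right)
state=s0 head=1 tape=z[_]yy__   (s0,_)→(s1,y,right)
state=s1 head=2 tape=zy[y]y__   (s1,y)→(s0,z,right)
state=s0 head=3 tape=zyz[y]__   (s0,y)→(s1,y,left)
state=s1 head=2 tape=zy[z]y__   (s1,z)→(s1,_,left)
state=s1 head=1 tape=z[y]_y__   (s1,y)→(s0,z,right)
state=s0 head=2 tape=zz[_]y__   (s0,_)→(s1,y,right)
state=s1 head=3 tape=zzy[y]__   (s1,y)→(s0,z,right)
state=s0 head=4 tape=zzyz[_]_   (s0,_)→(s1,y,right)
state=s1 head=5 tape=zzyzy[_]   (s1,_)→(s1,x,left)
state=s1 head=4 tape=zzyz[y]x   (s1,y)→(s0,z,right)
state=s0 head=5 tape=zzyzz[x]
M halts after 15 transitions.

15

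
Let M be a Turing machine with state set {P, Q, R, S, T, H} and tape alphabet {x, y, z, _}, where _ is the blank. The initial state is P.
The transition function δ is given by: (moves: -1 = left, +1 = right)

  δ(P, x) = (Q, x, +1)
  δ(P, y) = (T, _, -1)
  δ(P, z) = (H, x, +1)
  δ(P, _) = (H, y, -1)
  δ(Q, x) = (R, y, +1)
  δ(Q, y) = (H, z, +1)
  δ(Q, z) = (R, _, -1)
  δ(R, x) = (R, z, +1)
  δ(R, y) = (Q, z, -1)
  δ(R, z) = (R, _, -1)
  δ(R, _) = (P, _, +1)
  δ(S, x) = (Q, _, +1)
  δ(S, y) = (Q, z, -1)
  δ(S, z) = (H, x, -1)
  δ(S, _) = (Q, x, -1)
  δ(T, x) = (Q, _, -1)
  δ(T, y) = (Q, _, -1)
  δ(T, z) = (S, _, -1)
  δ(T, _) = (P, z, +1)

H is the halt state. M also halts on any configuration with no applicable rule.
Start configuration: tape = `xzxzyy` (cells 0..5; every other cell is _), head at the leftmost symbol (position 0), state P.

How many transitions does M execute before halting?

11

state=P head=0 tape=[x]zxzyy   (P,x)→(Q,x,+1)
state=Q head=1 tape=x[z]xzyy   (Q,z)→(R,_,-1)
state=R head=0 tape=[x]_xzyy   (R,x)→(R,z,+1)
state=R head=1 tape=z[_]xzyy   (R,_)→(P,_,+1)
state=P head=2 tape=z_[x]zyy   (P,x)→(Q,x,+1)
state=Q head=3 tape=z_x[z]yy   (Q,z)→(R,_,-1)
state=R head=2 tape=z_[x]_yy   (R,x)→(R,z,+1)
state=R head=3 tape=z_z[_]yy   (R,_)→(P,_,+1)
state=P head=4 tape=z_z_[y]y   (P,y)→(T,_,-1)
state=T head=3 tape=z_z[_]_y   (T,_)→(P,z,+1)
state=P head=4 tape=z_zz[_]y   (P,_)→(H,y,-1)
state=H head=3 tape=z_z[z]yy
M halts after 11 transitions.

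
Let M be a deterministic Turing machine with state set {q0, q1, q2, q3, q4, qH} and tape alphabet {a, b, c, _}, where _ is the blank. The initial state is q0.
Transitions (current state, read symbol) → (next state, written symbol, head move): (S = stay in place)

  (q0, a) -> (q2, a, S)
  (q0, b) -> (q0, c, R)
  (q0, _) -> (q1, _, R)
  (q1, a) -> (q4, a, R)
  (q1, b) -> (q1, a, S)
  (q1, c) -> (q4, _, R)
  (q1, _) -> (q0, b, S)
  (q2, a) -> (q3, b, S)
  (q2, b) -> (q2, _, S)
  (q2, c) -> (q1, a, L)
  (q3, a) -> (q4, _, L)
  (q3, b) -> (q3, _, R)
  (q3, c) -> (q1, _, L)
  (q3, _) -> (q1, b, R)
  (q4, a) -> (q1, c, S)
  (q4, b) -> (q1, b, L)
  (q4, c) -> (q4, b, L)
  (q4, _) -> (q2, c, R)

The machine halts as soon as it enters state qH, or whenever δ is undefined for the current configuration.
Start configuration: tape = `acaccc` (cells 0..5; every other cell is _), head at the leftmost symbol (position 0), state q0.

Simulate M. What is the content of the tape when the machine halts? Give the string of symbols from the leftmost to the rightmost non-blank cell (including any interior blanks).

c_cccc

q0 | [a]caccc   read a → write a, move S, go to q2
q2 | [a]caccc   read a → write b, move S, go to q3
q3 | [b]caccc   read b → write _, move R, go to q3
q3 | _[c]accc   read c → write _, move L, go to q1
q1 | [_]_accc   read _ → write b, move S, go to q0
q0 | [b]_accc   read b → write c, move R, go to q0
q0 | c[_]accc   read _ → write _, move R, go to q1
q1 | c_[a]ccc   read a → write a, move R, go to q4
q4 | c_a[c]cc   read c → write b, move L, go to q4
q4 | c_[a]bcc   read a → write c, move S, go to q1
q1 | c_[c]bcc   read c → write _, move R, go to q4
q4 | c__[b]cc   read b → write b, move L, go to q1
q1 | c_[_]bcc   read _ → write b, move S, go to q0
q0 | c_[b]bcc   read b → write c, move R, go to q0
q0 | c_c[b]cc   read b → write c, move R, go to q0
q0 | c_cc[c]c
The non-blank tape span at halt is c_cccc.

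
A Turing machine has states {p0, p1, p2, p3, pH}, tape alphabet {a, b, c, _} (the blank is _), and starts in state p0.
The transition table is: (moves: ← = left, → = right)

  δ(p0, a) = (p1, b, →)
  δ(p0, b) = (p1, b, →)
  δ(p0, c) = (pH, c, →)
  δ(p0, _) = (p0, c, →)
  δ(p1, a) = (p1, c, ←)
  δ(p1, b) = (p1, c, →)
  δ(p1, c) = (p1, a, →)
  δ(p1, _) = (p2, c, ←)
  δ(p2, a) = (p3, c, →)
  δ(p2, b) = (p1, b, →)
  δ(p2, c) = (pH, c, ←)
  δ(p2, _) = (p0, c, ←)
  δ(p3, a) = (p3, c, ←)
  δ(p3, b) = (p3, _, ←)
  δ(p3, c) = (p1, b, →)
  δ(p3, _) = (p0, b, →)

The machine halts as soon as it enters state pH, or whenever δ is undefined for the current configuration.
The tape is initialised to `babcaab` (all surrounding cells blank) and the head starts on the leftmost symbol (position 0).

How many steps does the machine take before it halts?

25

p0 | [b]abcaab_   read b → write b, move →, go to p1
p1 | b[a]bcaab_   read a → write c, move ←, go to p1
p1 | [b]cbcaab_   read b → write c, move →, go to p1
p1 | c[c]bcaab_   read c → write a, move →, go to p1
p1 | ca[b]caab_   read b → write c, move →, go to p1
p1 | cac[c]aab_   read c → write a, move →, go to p1
p1 | caca[a]ab_   read a → write c, move ←, go to p1
p1 | cac[a]cab_   read a → write c, move ←, go to p1
p1 | ca[c]ccab_   read c → write a, move →, go to p1
p1 | caa[c]cab_   read c → write a, move →, go to p1
p1 | caaa[c]ab_   read c → write a, move →, go to p1
p1 | caaaa[a]b_   read a → write c, move ←, go to p1
p1 | caaa[a]cb_   read a → write c, move ←, go to p1
p1 | caa[a]ccb_   read a → write c, move ←, go to p1
p1 | ca[a]cccb_   read a → write c, move ←, go to p1
p1 | c[a]ccccb_   read a → write c, move ←, go to p1
p1 | [c]cccccb_   read c → write a, move →, go to p1
p1 | a[c]ccccb_   read c → write a, move →, go to p1
p1 | aa[c]cccb_   read c → write a, move →, go to p1
p1 | aaa[c]ccb_   read c → write a, move →, go to p1
p1 | aaaa[c]cb_   read c → write a, move →, go to p1
p1 | aaaaa[c]b_   read c → write a, move →, go to p1
p1 | aaaaaa[b]_   read b → write c, move →, go to p1
p1 | aaaaaac[_]   read _ → write c, move ←, go to p2
p2 | aaaaaa[c]c   read c → write c, move ←, go to pH
pH | aaaaa[a]cc
M halts after 25 transitions.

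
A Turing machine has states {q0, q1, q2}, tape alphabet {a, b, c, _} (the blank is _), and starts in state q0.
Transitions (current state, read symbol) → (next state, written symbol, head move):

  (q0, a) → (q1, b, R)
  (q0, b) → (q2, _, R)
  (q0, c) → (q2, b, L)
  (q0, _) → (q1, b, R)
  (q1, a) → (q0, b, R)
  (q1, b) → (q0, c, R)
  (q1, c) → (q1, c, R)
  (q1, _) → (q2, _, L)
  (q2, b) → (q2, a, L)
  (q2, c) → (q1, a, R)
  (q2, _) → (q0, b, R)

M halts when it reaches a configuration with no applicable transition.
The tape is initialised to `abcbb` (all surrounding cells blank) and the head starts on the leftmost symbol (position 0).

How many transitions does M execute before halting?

state=q0 head=0 tape=[a]bcbb_   (q0,a)→(q1,b,R)
state=q1 head=1 tape=b[b]cbb_   (q1,b)→(q0,c,R)
state=q0 head=2 tape=bc[c]bb_   (q0,c)→(q2,b,L)
state=q2 head=1 tape=b[c]bbb_   (q2,c)→(q1,a,R)
state=q1 head=2 tape=ba[b]bb_   (q1,b)→(q0,c,R)
state=q0 head=3 tape=bac[b]b_   (q0,b)→(q2,_,R)
state=q2 head=4 tape=bac_[b]_   (q2,b)→(q2,a,L)
state=q2 head=3 tape=bac[_]a_   (q2,_)→(q0,b,R)
state=q0 head=4 tape=bacb[a]_   (q0,a)→(q1,b,R)
state=q1 head=5 tape=bacbb[_]   (q1,_)→(q2,_,L)
state=q2 head=4 tape=bacb[b]_   (q2,b)→(q2,a,L)
state=q2 head=3 tape=bac[b]a_   (q2,b)→(q2,a,L)
state=q2 head=2 tape=ba[c]aa_   (q2,c)→(q1,a,R)
state=q1 head=3 tape=baa[a]a_   (q1,a)→(q0,b,R)
state=q0 head=4 tape=baab[a]_   (q0,a)→(q1,b,R)
state=q1 head=5 tape=baabb[_]   (q1,_)→(q2,_,L)
state=q2 head=4 tape=baab[b]_   (q2,b)→(q2,a,L)
state=q2 head=3 tape=baa[b]a_   (q2,b)→(q2,a,L)
state=q2 head=2 tape=ba[a]aa_
M halts after 18 transitions.

18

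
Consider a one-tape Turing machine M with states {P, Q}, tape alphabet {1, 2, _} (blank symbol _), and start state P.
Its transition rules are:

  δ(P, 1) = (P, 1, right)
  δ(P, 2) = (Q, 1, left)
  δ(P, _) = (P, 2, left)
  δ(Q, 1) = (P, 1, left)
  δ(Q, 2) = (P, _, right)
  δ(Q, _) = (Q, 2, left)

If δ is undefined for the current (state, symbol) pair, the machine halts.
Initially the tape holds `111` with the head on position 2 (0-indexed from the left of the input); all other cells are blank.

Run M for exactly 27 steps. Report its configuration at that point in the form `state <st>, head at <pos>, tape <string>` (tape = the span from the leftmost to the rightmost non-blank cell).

P | 11[1]____   read 1 → write 1, move right, go to P
P | 111[_]___   read _ → write 2, move left, go to P
P | 11[1]2___   read 1 → write 1, move right, go to P
P | 111[2]___   read 2 → write 1, move left, go to Q
Q | 11[1]1___   read 1 → write 1, move left, go to P
P | 1[1]11___   read 1 → write 1, move right, go to P
P | 11[1]1___   read 1 → write 1, move right, go to P
P | 111[1]___   read 1 → write 1, move right, go to P
P | 1111[_]__   read _ → write 2, move left, go to P
P | 111[1]2__   read 1 → write 1, move right, go to P
P | 1111[2]__   read 2 → write 1, move left, go to Q
Q | 111[1]1__   read 1 → write 1, move left, go to P
P | 11[1]11__   read 1 → write 1, move right, go to P
P | 111[1]1__   read 1 → write 1, move right, go to P
P | 1111[1]__   read 1 → write 1, move right, go to P
P | 11111[_]_   read _ → write 2, move left, go to P
P | 1111[1]2_   read 1 → write 1, move right, go to P
P | 11111[2]_   read 2 → write 1, move left, go to Q
Q | 1111[1]1_   read 1 → write 1, move left, go to P
P | 111[1]11_   read 1 → write 1, move right, go to P
P | 1111[1]1_   read 1 → write 1, move right, go to P
P | 11111[1]_   read 1 → write 1, move right, go to P
P | 111111[_]   read _ → write 2, move left, go to P
P | 11111[1]2   read 1 → write 1, move right, go to P
P | 111111[2]   read 2 → write 1, move left, go to Q
Q | 11111[1]1   read 1 → write 1, move left, go to P
P | 1111[1]11   read 1 → write 1, move right, go to P
P | 11111[1]1
After 27 steps: state P, head at 5, tape 1111111.

state P, head at 5, tape 1111111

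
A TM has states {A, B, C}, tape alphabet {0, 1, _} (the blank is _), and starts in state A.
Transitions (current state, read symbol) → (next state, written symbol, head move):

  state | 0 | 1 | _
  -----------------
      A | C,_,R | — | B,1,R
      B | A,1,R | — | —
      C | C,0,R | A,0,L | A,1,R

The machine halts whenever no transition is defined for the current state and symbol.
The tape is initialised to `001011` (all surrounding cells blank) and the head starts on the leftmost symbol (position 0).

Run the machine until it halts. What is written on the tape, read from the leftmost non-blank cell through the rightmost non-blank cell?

0__011

state=A head=0 tape=[0]01011___   (A,0)→(C,_,R)
state=C head=1 tape=_[0]1011___   (C,0)→(C,0,R)
state=C head=2 tape=_0[1]011___   (C,1)→(A,0,L)
state=A head=1 tape=_[0]0011___   (A,0)→(C,_,R)
state=C head=2 tape=__[0]011___   (C,0)→(C,0,R)
state=C head=3 tape=__0[0]11___   (C,0)→(C,0,R)
state=C head=4 tape=__00[1]1___   (C,1)→(A,0,L)
state=A head=3 tape=__0[0]01___   (A,0)→(C,_,R)
state=C head=4 tape=__0_[0]1___   (C,0)→(C,0,R)
state=C head=5 tape=__0_0[1]___   (C,1)→(A,0,L)
state=A head=4 tape=__0_[0]0___   (A,0)→(C,_,R)
state=C head=5 tape=__0__[0]___   (C,0)→(C,0,R)
state=C head=6 tape=__0__0[_]__   (C,_)→(A,1,R)
state=A head=7 tape=__0__01[_]_   (A,_)→(B,1,R)
state=B head=8 tape=__0__011[_]
The non-blank tape span at halt is 0__011.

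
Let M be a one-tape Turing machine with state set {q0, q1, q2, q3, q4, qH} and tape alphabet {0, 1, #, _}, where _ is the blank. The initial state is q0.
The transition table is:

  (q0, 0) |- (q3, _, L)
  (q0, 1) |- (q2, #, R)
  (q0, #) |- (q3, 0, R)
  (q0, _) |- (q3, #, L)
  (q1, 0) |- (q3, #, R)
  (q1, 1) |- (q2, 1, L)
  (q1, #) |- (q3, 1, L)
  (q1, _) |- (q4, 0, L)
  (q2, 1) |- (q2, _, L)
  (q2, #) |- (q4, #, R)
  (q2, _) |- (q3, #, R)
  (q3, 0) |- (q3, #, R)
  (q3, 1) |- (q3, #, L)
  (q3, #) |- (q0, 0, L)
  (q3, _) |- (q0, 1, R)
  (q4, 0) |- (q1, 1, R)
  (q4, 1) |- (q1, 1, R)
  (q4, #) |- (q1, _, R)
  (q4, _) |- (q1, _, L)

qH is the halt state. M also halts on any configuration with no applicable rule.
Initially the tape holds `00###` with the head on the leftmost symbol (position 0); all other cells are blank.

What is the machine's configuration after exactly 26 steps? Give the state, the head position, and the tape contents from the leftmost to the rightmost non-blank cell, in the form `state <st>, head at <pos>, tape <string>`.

q0 | ____[0]0###   read 0 → write _, move L, go to q3
q3 | ___[_]_0###   read _ → write 1, move R, go to q0
q0 | ___1[_]0###   read _ → write #, move L, go to q3
q3 | ___[1]#0###   read 1 → write #, move L, go to q3
q3 | __[_]##0###   read _ → write 1, move R, go to q0
q0 | __1[#]#0###   read # → write 0, move R, go to q3
q3 | __10[#]0###   read # → write 0, move L, go to q0
q0 | __1[0]00###   read 0 → write _, move L, go to q3
q3 | __[1]_00###   read 1 → write #, move L, go to q3
q3 | _[_]#_00###   read _ → write 1, move R, go to q0
q0 | _1[#]_00###   read # → write 0, move R, go to q3
q3 | _10[_]00###   read _ → write 1, move R, go to q0
q0 | _101[0]0###   read 0 → write _, move L, go to q3
q3 | _10[1]_0###   read 1 → write #, move L, go to q3
q3 | _1[0]#_0###   read 0 → write #, move R, go to q3
q3 | _1#[#]_0###   read # → write 0, move L, go to q0
q0 | _1[#]0_0###   read # → write 0, move R, go to q3
q3 | _10[0]_0###   read 0 → write #, move R, go to q3
q3 | _10#[_]0###   read _ → write 1, move R, go to q0
q0 | _10#1[0]###   read 0 → write _, move L, go to q3
q3 | _10#[1]_###   read 1 → write #, move L, go to q3
q3 | _10[#]#_###   read # → write 0, move L, go to q0
q0 | _1[0]0#_###   read 0 → write _, move L, go to q3
q3 | _[1]_0#_###   read 1 → write #, move L, go to q3
q3 | [_]#_0#_###   read _ → write 1, move R, go to q0
q0 | 1[#]_0#_###   read # → write 0, move R, go to q3
q3 | 10[_]0#_###
After 26 steps: state q3, head at -2, tape 10_0#_###.

state q3, head at -2, tape 10_0#_###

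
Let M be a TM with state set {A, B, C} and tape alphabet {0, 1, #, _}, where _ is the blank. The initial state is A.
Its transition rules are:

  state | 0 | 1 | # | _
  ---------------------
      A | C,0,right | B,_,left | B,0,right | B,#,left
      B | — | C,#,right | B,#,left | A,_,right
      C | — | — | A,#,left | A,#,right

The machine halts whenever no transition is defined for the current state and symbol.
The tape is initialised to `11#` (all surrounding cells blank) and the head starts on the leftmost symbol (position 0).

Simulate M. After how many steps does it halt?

state=A head=0 tape=_[1]1#   (A,1)→(B,_,left)
state=B head=-1 tape=[_]_1#   (B,_)→(A,_,right)
state=A head=0 tape=_[_]1#   (A,_)→(B,#,left)
state=B head=-1 tape=[_]#1#   (B,_)→(A,_,right)
state=A head=0 tape=_[#]1#   (A,#)→(B,0,right)
state=B head=1 tape=_0[1]#   (B,1)→(C,#,right)
state=C head=2 tape=_0#[#]   (C,#)→(A,#,left)
state=A head=1 tape=_0[#]#   (A,#)→(B,0,right)
state=B head=2 tape=_00[#]   (B,#)→(B,#,left)
state=B head=1 tape=_0[0]#
M halts after 9 transitions.

9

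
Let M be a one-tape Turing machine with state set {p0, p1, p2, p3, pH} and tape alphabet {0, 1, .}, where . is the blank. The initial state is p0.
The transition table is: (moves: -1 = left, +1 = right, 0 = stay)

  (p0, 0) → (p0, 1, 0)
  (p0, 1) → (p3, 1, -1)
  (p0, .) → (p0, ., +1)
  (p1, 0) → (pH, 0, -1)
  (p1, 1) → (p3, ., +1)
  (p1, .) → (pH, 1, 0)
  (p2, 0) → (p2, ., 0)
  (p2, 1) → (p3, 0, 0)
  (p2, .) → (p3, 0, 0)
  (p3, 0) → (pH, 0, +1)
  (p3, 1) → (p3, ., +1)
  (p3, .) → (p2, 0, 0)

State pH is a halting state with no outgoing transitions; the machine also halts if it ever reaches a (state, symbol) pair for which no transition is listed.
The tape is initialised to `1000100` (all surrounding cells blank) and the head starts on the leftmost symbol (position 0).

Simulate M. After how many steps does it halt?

p0 | .[1]000100   read 1 → write 1, move -1, go to p3
p3 | [.]1000100   read . → write 0, move 0, go to p2
p2 | [0]1000100   read 0 → write ., move 0, go to p2
p2 | [.]1000100   read . → write 0, move 0, go to p3
p3 | [0]1000100   read 0 → write 0, move +1, go to pH
pH | 0[1]000100
M halts after 5 transitions.

5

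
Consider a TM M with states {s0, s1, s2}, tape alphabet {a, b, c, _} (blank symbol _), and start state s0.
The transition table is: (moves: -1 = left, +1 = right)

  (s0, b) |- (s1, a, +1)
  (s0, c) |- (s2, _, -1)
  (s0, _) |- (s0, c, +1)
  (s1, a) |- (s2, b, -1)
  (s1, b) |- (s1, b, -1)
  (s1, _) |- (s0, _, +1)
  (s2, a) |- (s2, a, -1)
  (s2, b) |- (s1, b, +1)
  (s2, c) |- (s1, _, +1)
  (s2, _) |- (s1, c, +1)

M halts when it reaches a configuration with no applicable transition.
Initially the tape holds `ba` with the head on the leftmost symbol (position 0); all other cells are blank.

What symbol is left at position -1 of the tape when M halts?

state=s0 head=0 tape=_[b]a   (s0,b)→(s1,a,+1)
state=s1 head=1 tape=_a[a]   (s1,a)→(s2,b,-1)
state=s2 head=0 tape=_[a]b   (s2,a)→(s2,a,-1)
state=s2 head=-1 tape=[_]ab   (s2,_)→(s1,c,+1)
state=s1 head=0 tape=c[a]b   (s1,a)→(s2,b,-1)
state=s2 head=-1 tape=[c]bb   (s2,c)→(s1,_,+1)
state=s1 head=0 tape=_[b]b   (s1,b)→(s1,b,-1)
state=s1 head=-1 tape=[_]bb   (s1,_)→(s0,_,+1)
state=s0 head=0 tape=_[b]b   (s0,b)→(s1,a,+1)
state=s1 head=1 tape=_a[b]   (s1,b)→(s1,b,-1)
state=s1 head=0 tape=_[a]b   (s1,a)→(s2,b,-1)
state=s2 head=-1 tape=[_]bb   (s2,_)→(s1,c,+1)
state=s1 head=0 tape=c[b]b   (s1,b)→(s1,b,-1)
state=s1 head=-1 tape=[c]bb
Cell -1 holds c when M halts.

c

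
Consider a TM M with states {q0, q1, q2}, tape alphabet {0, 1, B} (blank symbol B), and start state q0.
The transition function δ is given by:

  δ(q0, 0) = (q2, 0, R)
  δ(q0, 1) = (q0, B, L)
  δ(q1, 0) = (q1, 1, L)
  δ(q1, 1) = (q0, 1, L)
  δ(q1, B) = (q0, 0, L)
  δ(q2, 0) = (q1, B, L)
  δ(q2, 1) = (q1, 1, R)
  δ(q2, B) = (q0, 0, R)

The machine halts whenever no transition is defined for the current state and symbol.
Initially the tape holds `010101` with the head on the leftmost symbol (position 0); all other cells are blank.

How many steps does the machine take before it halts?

24

state=q0 head=0 tape=[0]10101BBB   (q0,0)→(q2,0,R)
state=q2 head=1 tape=0[1]0101BBB   (q2,1)→(q1,1,R)
state=q1 head=2 tape=01[0]101BBB   (q1,0)→(q1,1,L)
state=q1 head=1 tape=0[1]1101BBB   (q1,1)→(q0,1,L)
state=q0 head=0 tape=[0]11101BBB   (q0,0)→(q2,0,R)
state=q2 head=1 tape=0[1]1101BBB   (q2,1)→(q1,1,R)
state=q1 head=2 tape=01[1]101BBB   (q1,1)→(q0,1,L)
state=q0 head=1 tape=0[1]1101BBB   (q0,1)→(q0,B,L)
state=q0 head=0 tape=[0]B1101BBB   (q0,0)→(q2,0,R)
state=q2 head=1 tape=0[B]1101BBB   (q2,B)→(q0,0,R)
state=q0 head=2 tape=00[1]101BBB   (q0,1)→(q0,B,L)
state=q0 head=1 tape=0[0]B101BBB   (q0,0)→(q2,0,R)
state=q2 head=2 tape=00[B]101BBB   (q2,B)→(q0,0,R)
state=q0 head=3 tape=000[1]01BBB   (q0,1)→(q0,B,L)
state=q0 head=2 tape=00[0]B01BBB   (q0,0)→(q2,0,R)
state=q2 head=3 tape=000[B]01BBB   (q2,B)→(q0,0,R)
state=q0 head=4 tape=0000[0]1BBB   (q0,0)→(q2,0,R)
state=q2 head=5 tape=00000[1]BBB   (q2,1)→(q1,1,R)
state=q1 head=6 tape=000001[B]BB   (q1,B)→(q0,0,L)
state=q0 head=5 tape=00000[1]0BB   (q0,1)→(q0,B,L)
state=q0 head=4 tape=0000[0]B0BB   (q0,0)→(q2,0,R)
state=q2 head=5 tape=00000[B]0BB   (q2,B)→(q0,0,R)
state=q0 head=6 tape=000000[0]BB   (q0,0)→(q2,0,R)
state=q2 head=7 tape=0000000[B]B   (q2,B)→(q0,0,R)
state=q0 head=8 tape=00000000[B]
M halts after 24 transitions.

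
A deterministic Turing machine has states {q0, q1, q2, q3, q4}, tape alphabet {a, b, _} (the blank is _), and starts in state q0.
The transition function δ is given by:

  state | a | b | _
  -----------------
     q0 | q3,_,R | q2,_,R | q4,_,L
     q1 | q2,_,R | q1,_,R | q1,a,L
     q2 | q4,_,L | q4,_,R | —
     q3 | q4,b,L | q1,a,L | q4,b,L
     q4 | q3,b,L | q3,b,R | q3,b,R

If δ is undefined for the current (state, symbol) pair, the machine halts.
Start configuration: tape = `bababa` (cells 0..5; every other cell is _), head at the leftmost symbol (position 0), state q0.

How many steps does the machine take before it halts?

q0 | [b]ababa_   read b → write _, move R, go to q2
q2 | _[a]baba_   read a → write _, move L, go to q4
q4 | [_]_baba_   read _ → write b, move R, go to q3
q3 | b[_]baba_   read _ → write b, move L, go to q4
q4 | [b]bbaba_   read b → write b, move R, go to q3
q3 | b[b]baba_   read b → write a, move L, go to q1
q1 | [b]ababa_   read b → write _, move R, go to q1
q1 | _[a]baba_   read a → write _, move R, go to q2
q2 | __[b]aba_   read b → write _, move R, go to q4
q4 | ___[a]ba_   read a → write b, move L, go to q3
q3 | __[_]bba_   read _ → write b, move L, go to q4
q4 | _[_]bbba_   read _ → write b, move R, go to q3
q3 | _b[b]bba_   read b → write a, move L, go to q1
q1 | _[b]abba_   read b → write _, move R, go to q1
q1 | __[a]bba_   read a → write _, move R, go to q2
q2 | ___[b]ba_   read b → write _, move R, go to q4
q4 | ____[b]a_   read b → write b, move R, go to q3
q3 | ____b[a]_   read a → write b, move L, go to q4
q4 | ____[b]b_   read b → write b, move R, go to q3
q3 | ____b[b]_   read b → write a, move L, go to q1
q1 | ____[b]a_   read b → write _, move R, go to q1
q1 | _____[a]_   read a → write _, move R, go to q2
q2 | ______[_]
M halts after 22 transitions.

22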